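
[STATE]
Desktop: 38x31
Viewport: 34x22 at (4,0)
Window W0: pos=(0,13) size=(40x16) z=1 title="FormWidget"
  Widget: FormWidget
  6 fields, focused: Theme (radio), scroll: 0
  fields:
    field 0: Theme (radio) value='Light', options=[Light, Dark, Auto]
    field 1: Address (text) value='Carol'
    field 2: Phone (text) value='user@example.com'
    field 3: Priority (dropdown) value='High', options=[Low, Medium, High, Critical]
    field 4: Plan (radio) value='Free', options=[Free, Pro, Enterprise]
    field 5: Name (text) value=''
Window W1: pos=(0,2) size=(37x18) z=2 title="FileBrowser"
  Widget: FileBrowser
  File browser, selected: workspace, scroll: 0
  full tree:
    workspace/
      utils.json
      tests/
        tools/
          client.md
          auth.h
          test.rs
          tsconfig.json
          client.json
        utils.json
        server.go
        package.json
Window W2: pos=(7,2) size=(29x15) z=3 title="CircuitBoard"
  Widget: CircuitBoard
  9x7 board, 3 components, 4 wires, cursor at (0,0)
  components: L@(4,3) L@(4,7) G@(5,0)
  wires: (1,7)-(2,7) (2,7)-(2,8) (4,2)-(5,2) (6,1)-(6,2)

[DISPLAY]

                                  
                                  
━━━┏━━━━━━━━━━━━━━━━━━━━━━━━━━━┓┓ 
leB┃ CircuitBoard              ┃┃ 
───┠───────────────────────────┨┨ 
-] ┃   0 1 2 3 4 5 6 7 8       ┃┃ 
 ut┃0  [.]                     ┃┃ 
 [+┃                           ┃┃ 
   ┃1                          ┃┃ 
   ┃                           ┃┃ 
   ┃2                          ┃┃ 
   ┃                           ┃┃ 
   ┃3                          ┃┃ 
   ┃                           ┃┃━
   ┃4           ·   L          ┃┃ 
   ┃            │              ┃┃─
   ┗━━━━━━━━━━━━━━━━━━━━━━━━━━━┛┃ 
                                ┃ 
                                ┃ 
━━━━━━━━━━━━━━━━━━━━━━━━━━━━━━━━┛▼
lan:       (●) Free  ( ) Pro  ( ) 
ame:       [                      


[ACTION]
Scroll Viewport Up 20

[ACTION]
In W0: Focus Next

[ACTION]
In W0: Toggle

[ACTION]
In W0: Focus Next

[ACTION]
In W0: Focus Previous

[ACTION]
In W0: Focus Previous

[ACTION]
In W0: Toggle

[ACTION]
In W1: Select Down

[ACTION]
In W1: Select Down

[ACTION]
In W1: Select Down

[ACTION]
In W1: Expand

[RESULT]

                                  
                                  
━━━┏━━━━━━━━━━━━━━━━━━━━━━━━━━━┓┓ 
leB┃ CircuitBoard              ┃┃ 
───┠───────────────────────────┨┨ 
-] ┃   0 1 2 3 4 5 6 7 8       ┃┃ 
 ut┃0  [.]                     ┃┃ 
 [-┃                           ┃┃ 
   ┃1                          ┃┃ 
   ┃                           ┃┃ 
   ┃2                          ┃┃ 
   ┃                           ┃┃ 
   ┃3                          ┃┃ 
   ┃                           ┃┃━
   ┃4           ·   L          ┃┃ 
   ┃            │              ┃┃─
   ┗━━━━━━━━━━━━━━━━━━━━━━━━━━━┛┃ 
                                ┃ 
                                ┃ 
━━━━━━━━━━━━━━━━━━━━━━━━━━━━━━━━┛▼
lan:       (●) Free  ( ) Pro  ( ) 
ame:       [                      


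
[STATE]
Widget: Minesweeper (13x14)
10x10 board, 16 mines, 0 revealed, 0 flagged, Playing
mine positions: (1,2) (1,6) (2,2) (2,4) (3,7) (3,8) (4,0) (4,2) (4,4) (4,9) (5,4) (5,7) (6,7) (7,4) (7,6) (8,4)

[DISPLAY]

■■■■■■■■■■   
■■■■■■■■■■   
■■■■■■■■■■   
■■■■■■■■■■   
■■■■■■■■■■   
■■■■■■■■■■   
■■■■■■■■■■   
■■■■■■■■■■   
■■■■■■■■■■   
■■■■■■■■■■   
             
             
             
             


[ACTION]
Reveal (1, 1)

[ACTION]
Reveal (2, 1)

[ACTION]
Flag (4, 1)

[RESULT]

■■■■■■■■■■   
■2■■■■■■■■   
■2■■■■■■■■   
■■■■■■■■■■   
■⚑■■■■■■■■   
■■■■■■■■■■   
■■■■■■■■■■   
■■■■■■■■■■   
■■■■■■■■■■   
■■■■■■■■■■   
             
             
             
             


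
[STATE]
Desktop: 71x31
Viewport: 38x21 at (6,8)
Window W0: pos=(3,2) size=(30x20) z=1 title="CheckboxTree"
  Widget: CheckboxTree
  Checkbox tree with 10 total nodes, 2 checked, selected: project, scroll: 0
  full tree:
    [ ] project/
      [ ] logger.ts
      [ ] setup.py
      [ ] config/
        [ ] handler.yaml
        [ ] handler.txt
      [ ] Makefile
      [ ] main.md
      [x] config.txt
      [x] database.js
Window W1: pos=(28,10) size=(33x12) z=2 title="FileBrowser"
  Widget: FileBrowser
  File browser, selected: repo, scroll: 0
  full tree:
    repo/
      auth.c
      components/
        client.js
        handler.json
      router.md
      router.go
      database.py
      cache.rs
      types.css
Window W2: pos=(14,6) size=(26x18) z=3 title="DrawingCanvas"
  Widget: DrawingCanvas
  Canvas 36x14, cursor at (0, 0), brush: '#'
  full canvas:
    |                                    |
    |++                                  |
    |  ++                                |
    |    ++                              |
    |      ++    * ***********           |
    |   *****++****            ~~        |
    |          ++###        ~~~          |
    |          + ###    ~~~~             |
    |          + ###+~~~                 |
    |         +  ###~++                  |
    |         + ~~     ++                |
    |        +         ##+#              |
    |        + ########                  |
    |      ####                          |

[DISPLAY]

 [ ] con┠────────────────────────┨    
   [ ] h┃+                       ┃    
   [ ] h┃++                      ┃━━━━
 [ ] Mak┃  ++                    ┃r   
 [ ] mai┃    ++                  ┃────
 [x] con┃      ++    * **********┃    
 [x] dat┃   *****++****          ┃    
        ┃          ++###        ~┃pone
        ┃          + ###    ~~~~ ┃md  
        ┃          + ###+~~~     ┃go  
        ┃         +  ###~++      ┃e.py
        ┃         + ~~     ++    ┃s   
        ┃        +         ##+#  ┃ss  
━━━━━━━━┃        + ########      ┃━━━━
        ┃      ####              ┃    
        ┗━━━━━━━━━━━━━━━━━━━━━━━━┛    
                                      
                                      
                                      
                                      
                                      


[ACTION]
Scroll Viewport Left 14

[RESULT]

   ┃   [ ] con┠───────────────────────
   ┃     [ ] h┃+                      
   ┃     [ ] h┃++                     
   ┃   [ ] Mak┃  ++                   
   ┃   [ ] mai┃    ++                 
   ┃   [x] con┃      ++    * *********
   ┃   [x] dat┃   *****++****         
   ┃          ┃          ++###        
   ┃          ┃          + ###    ~~~~
   ┃          ┃          + ###+~~~    
   ┃          ┃         +  ###~++     
   ┃          ┃         + ~~     ++   
   ┃          ┃        +         ##+# 
   ┗━━━━━━━━━━┃        + ########     
              ┃      ####             
              ┗━━━━━━━━━━━━━━━━━━━━━━━
                                      
                                      
                                      
                                      
                                      


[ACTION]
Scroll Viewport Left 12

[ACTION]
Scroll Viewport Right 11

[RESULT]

con┠────────────────────────┨         
] h┃+                       ┃         
] h┃++                      ┃━━━━━━━━━
Mak┃  ++                    ┃r        
mai┃    ++                  ┃─────────
con┃      ++    * **********┃         
dat┃   *****++****          ┃         
   ┃          ++###        ~┃ponents/ 
   ┃          + ###    ~~~~ ┃md       
   ┃          + ###+~~~     ┃go       
   ┃         +  ###~++      ┃e.py     
   ┃         + ~~     ++    ┃s        
   ┃        +         ##+#  ┃ss       
━━━┃        + ########      ┃━━━━━━━━━
   ┃      ####              ┃         
   ┗━━━━━━━━━━━━━━━━━━━━━━━━┛         
                                      
                                      
                                      
                                      
                                      


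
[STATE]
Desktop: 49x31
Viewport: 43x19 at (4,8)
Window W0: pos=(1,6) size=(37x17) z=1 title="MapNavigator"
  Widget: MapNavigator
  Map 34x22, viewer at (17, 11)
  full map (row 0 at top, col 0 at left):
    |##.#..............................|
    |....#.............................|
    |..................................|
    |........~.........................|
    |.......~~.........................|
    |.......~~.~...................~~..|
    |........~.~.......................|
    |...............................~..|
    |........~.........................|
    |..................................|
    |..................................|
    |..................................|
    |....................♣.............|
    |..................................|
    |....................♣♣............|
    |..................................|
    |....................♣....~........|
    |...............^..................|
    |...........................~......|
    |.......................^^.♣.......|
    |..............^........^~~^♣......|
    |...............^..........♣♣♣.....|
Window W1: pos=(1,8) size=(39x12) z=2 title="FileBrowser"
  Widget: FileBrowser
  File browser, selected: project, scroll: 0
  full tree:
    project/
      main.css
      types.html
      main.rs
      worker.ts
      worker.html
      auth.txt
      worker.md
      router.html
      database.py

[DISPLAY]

━━━━━━━━━━━━━━━━━━━━━━━━━━━━━━━━━━━┓       
ileBrowser                         ┃       
───────────────────────────────────┨       
[-] project/                       ┃       
  main.css                         ┃       
  types.html                       ┃       
  main.rs                          ┃       
  worker.ts                        ┃       
  worker.html                      ┃       
  auth.txt                         ┃       
  worker.md                        ┃       
━━━━━━━━━━━━━━━━━━━━━━━━━━━━━━━━━━━┛       
..................♣....~........ ┃         
.............^.................. ┃         
━━━━━━━━━━━━━━━━━━━━━━━━━━━━━━━━━┛         
                                           
                                           
                                           
                                           


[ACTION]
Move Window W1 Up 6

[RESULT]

  main.rs                          ┃       
  worker.ts                        ┃       
  worker.html                      ┃       
  auth.txt                         ┃       
  worker.md                        ┃       
━━━━━━━━━━━━━━━━━━━━━━━━━━━━━━━━━━━┛       
................................ ┃         
...............@................ ┃         
..................♣............. ┃         
................................ ┃         
..................♣♣............ ┃         
................................ ┃         
..................♣....~........ ┃         
.............^.................. ┃         
━━━━━━━━━━━━━━━━━━━━━━━━━━━━━━━━━┛         
                                           
                                           
                                           
                                           


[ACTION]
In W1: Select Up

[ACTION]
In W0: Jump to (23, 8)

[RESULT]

  main.rs                          ┃       
  worker.ts                        ┃       
  worker.html                      ┃       
  auth.txt                         ┃       
  worker.md                        ┃       
━━━━━━━━━━━━━━━━━━━━━━━━━━━━━━━━━━━┛       
.......................~..       ┃         
~..............@..........       ┃         
..........................       ┃         
..........................       ┃         
..........................       ┃         
............♣.............       ┃         
..........................       ┃         
............♣♣............       ┃         
━━━━━━━━━━━━━━━━━━━━━━━━━━━━━━━━━┛         
                                           
                                           
                                           
                                           


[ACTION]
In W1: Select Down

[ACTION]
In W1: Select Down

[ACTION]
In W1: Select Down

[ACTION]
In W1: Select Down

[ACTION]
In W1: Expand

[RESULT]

  main.rs                          ┃       
> worker.ts                        ┃       
  worker.html                      ┃       
  auth.txt                         ┃       
  worker.md                        ┃       
━━━━━━━━━━━━━━━━━━━━━━━━━━━━━━━━━━━┛       
.......................~..       ┃         
~..............@..........       ┃         
..........................       ┃         
..........................       ┃         
..........................       ┃         
............♣.............       ┃         
..........................       ┃         
............♣♣............       ┃         
━━━━━━━━━━━━━━━━━━━━━━━━━━━━━━━━━┛         
                                           
                                           
                                           
                                           


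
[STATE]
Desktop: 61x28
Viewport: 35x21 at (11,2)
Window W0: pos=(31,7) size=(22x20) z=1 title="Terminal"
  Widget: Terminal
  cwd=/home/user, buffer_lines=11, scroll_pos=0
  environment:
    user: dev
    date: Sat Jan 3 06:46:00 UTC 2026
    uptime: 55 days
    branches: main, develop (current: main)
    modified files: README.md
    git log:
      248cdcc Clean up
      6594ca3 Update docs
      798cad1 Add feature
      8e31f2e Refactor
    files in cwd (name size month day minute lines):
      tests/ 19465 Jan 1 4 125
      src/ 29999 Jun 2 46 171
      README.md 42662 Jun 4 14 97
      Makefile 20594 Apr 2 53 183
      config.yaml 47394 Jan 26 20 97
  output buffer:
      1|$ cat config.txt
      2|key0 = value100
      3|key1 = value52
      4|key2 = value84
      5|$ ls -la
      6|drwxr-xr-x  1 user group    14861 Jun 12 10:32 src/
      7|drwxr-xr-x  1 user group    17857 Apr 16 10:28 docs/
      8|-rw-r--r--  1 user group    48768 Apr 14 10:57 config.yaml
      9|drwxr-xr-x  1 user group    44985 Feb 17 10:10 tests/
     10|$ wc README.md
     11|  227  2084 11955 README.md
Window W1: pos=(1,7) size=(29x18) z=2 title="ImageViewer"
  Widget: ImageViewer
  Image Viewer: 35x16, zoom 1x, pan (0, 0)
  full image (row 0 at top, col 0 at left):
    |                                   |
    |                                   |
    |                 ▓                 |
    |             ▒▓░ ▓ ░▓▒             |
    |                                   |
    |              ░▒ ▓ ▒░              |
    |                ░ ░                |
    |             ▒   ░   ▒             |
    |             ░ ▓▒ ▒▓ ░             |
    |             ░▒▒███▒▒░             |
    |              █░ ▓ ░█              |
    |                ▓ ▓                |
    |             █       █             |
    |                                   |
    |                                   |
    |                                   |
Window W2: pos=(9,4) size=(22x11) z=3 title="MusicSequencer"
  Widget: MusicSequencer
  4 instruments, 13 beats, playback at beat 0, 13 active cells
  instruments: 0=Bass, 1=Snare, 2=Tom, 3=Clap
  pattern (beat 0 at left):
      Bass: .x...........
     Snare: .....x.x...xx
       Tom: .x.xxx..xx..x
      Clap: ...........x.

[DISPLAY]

                                   
                                   
━━━━━━━━━━━━━━━━━━━┓               
MusicSequencer     ┃               
───────────────────┨               
     ▼123456789012 ┃┏━━━━━━━━━━━━━━
 Bass·█··········· ┃┃ Terminal     
Snare·····█·█···██ ┃┠──────────────
  Tom·█·███··██··█ ┃┃$ cat config.t
 Clap···········█· ┃┃key0 = value10
                   ┃┃key1 = value52
                   ┃┃key2 = value84
━━━━━━━━━━━━━━━━━━━┛┃$ ls -la      
     ░▒ ▓ ▒░      ┃ ┃drwxr-xr-x  1 
       ░ ░        ┃ ┃drwxr-xr-x  1 
    ▒   ░   ▒     ┃ ┃-rw-r--r--  1 
    ░ ▓▒ ▒▓ ░     ┃ ┃drwxr-xr-x  1 
    ░▒▒███▒▒░     ┃ ┃$ wc README.md
     █░ ▓ ░█      ┃ ┃  227  2084 11
       ▓ ▓        ┃ ┃$ █           
    █       █     ┃ ┃              


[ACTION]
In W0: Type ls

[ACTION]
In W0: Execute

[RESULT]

                                   
                                   
━━━━━━━━━━━━━━━━━━━┓               
MusicSequencer     ┃               
───────────────────┨               
     ▼123456789012 ┃┏━━━━━━━━━━━━━━
 Bass·█··········· ┃┃ Terminal     
Snare·····█·█···██ ┃┠──────────────
  Tom·█·███··██··█ ┃┃$ cat config.t
 Clap···········█· ┃┃key0 = value10
                   ┃┃key1 = value52
                   ┃┃key2 = value84
━━━━━━━━━━━━━━━━━━━┛┃$ ls -la      
     ░▒ ▓ ▒░      ┃ ┃drwxr-xr-x  1 
       ░ ░        ┃ ┃drwxr-xr-x  1 
    ▒   ░   ▒     ┃ ┃-rw-r--r--  1 
    ░ ▓▒ ▒▓ ░     ┃ ┃drwxr-xr-x  1 
    ░▒▒███▒▒░     ┃ ┃$ wc README.md
     █░ ▓ ░█      ┃ ┃  227  2084 11
       ▓ ▓        ┃ ┃$ ls          
    █       █     ┃ ┃tests/  src/  


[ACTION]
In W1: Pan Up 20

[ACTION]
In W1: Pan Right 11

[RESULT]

                                   
                                   
━━━━━━━━━━━━━━━━━━━┓               
MusicSequencer     ┃               
───────────────────┨               
     ▼123456789012 ┃┏━━━━━━━━━━━━━━
 Bass·█··········· ┃┃ Terminal     
Snare·····█·█···██ ┃┠──────────────
  Tom·█·███··██··█ ┃┃$ cat config.t
 Clap···········█· ┃┃key0 = value10
                   ┃┃key1 = value52
                   ┃┃key2 = value84
━━━━━━━━━━━━━━━━━━━┛┃$ ls -la      
░                 ┃ ┃drwxr-xr-x  1 
                  ┃ ┃drwxr-xr-x  1 
 ▒                ┃ ┃-rw-r--r--  1 
 ░                ┃ ┃drwxr-xr-x  1 
▒░                ┃ ┃$ wc README.md
█                 ┃ ┃  227  2084 11
                  ┃ ┃$ ls          
 █                ┃ ┃tests/  src/  


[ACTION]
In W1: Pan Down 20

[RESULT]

                                   
                                   
━━━━━━━━━━━━━━━━━━━┓               
MusicSequencer     ┃               
───────────────────┨               
     ▼123456789012 ┃┏━━━━━━━━━━━━━━
 Bass·█··········· ┃┃ Terminal     
Snare·····█·█···██ ┃┠──────────────
  Tom·█·███··██··█ ┃┃$ cat config.t
 Clap···········█· ┃┃key0 = value10
                   ┃┃key1 = value52
                   ┃┃key2 = value84
━━━━━━━━━━━━━━━━━━━┛┃$ ls -la      
                  ┃ ┃drwxr-xr-x  1 
                  ┃ ┃drwxr-xr-x  1 
                  ┃ ┃-rw-r--r--  1 
                  ┃ ┃drwxr-xr-x  1 
                  ┃ ┃$ wc README.md
                  ┃ ┃  227  2084 11
                  ┃ ┃$ ls          
                  ┃ ┃tests/  src/  


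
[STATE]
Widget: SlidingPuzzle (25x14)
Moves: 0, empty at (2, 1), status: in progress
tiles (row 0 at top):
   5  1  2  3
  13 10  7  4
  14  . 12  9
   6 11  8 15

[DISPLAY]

┌────┬────┬────┬────┐    
│  5 │  1 │  2 │  3 │    
├────┼────┼────┼────┤    
│ 13 │ 10 │  7 │  4 │    
├────┼────┼────┼────┤    
│ 14 │    │ 12 │  9 │    
├────┼────┼────┼────┤    
│  6 │ 11 │  8 │ 15 │    
└────┴────┴────┴────┘    
Moves: 0                 
                         
                         
                         
                         


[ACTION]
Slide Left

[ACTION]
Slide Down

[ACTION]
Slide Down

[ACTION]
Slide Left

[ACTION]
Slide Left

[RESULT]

┌────┬────┬────┬────┐    
│  5 │  1 │  3 │    │    
├────┼────┼────┼────┤    
│ 13 │ 10 │  2 │  4 │    
├────┼────┼────┼────┤    
│ 14 │ 12 │  7 │  9 │    
├────┼────┼────┼────┤    
│  6 │ 11 │  8 │ 15 │    
└────┴────┴────┴────┘    
Moves: 4                 
                         
                         
                         
                         


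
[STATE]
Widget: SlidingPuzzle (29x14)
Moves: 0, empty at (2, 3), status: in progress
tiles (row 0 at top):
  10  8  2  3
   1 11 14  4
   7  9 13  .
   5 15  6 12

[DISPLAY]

┌────┬────┬────┬────┐        
│ 10 │  8 │  2 │  3 │        
├────┼────┼────┼────┤        
│  1 │ 11 │ 14 │  4 │        
├────┼────┼────┼────┤        
│  7 │  9 │ 13 │    │        
├────┼────┼────┼────┤        
│  5 │ 15 │  6 │ 12 │        
└────┴────┴────┴────┘        
Moves: 0                     
                             
                             
                             
                             


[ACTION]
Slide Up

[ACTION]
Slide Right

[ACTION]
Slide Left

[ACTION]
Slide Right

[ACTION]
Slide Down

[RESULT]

┌────┬────┬────┬────┐        
│ 10 │  8 │  2 │  3 │        
├────┼────┼────┼────┤        
│  1 │ 11 │ 14 │  4 │        
├────┼────┼────┼────┤        
│  7 │  9 │    │ 12 │        
├────┼────┼────┼────┤        
│  5 │ 15 │ 13 │  6 │        
└────┴────┴────┴────┘        
Moves: 5                     
                             
                             
                             
                             


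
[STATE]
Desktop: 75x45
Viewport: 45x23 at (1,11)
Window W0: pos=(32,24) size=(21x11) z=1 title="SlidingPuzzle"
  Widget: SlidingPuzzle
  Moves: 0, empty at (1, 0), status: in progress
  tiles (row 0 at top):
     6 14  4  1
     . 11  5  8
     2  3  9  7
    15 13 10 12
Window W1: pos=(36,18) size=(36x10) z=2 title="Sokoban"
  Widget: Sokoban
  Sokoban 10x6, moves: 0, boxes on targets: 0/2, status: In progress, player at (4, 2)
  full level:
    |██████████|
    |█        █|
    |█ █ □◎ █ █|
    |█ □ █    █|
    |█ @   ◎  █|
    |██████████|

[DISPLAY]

                                             
                                             
                                             
                                             
                                             
                                             
                                             
                                   ┏━━━━━━━━━
                                   ┃ Sokoban 
                                   ┠─────────
                                   ┃█████████
                                   ┃█        
                                   ┃█ █ □◎ █ 
                               ┏━━━┃█ □ █    
                               ┃ Sl┃█ @   ◎  
                               ┠───┃█████████
                               ┃┌──┗━━━━━━━━━
                               ┃│  6 │ 14 │  
                               ┃├────┼────┼──
                               ┃│    │ 11 │  
                               ┃├────┼────┼──
                               ┃│  2 │  3 │  
                               ┃├────┼────┼──


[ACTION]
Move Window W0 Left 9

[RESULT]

                                             
                                             
                                             
                                             
                                             
                                             
                                             
                                   ┏━━━━━━━━━
                                   ┃ Sokoban 
                                   ┠─────────
                                   ┃█████████
                                   ┃█        
                                   ┃█ █ □◎ █ 
                      ┏━━━━━━━━━━━━┃█ □ █    
                      ┃ SlidingPuzz┃█ @   ◎  
                      ┠────────────┃█████████
                      ┃┌────┬────┬─┗━━━━━━━━━
                      ┃│  6 │ 14 │  4 │  1┃  
                      ┃├────┼────┼────┼───┃  
                      ┃│    │ 11 │  5 │  8┃  
                      ┃├────┼────┼────┼───┃  
                      ┃│  2 │  3 │  9 │  7┃  
                      ┃├────┼────┼────┼───┃  


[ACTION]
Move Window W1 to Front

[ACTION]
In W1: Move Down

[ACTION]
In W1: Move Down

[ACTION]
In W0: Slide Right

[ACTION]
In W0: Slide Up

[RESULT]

                                             
                                             
                                             
                                             
                                             
                                             
                                             
                                   ┏━━━━━━━━━
                                   ┃ Sokoban 
                                   ┠─────────
                                   ┃█████████
                                   ┃█        
                                   ┃█ █ □◎ █ 
                      ┏━━━━━━━━━━━━┃█ □ █    
                      ┃ SlidingPuzz┃█ @   ◎  
                      ┠────────────┃█████████
                      ┃┌────┬────┬─┗━━━━━━━━━
                      ┃│  6 │ 14 │  4 │  1┃  
                      ┃├────┼────┼────┼───┃  
                      ┃│  2 │ 11 │  5 │  8┃  
                      ┃├────┼────┼────┼───┃  
                      ┃│    │  3 │  9 │  7┃  
                      ┃├────┼────┼────┼───┃  


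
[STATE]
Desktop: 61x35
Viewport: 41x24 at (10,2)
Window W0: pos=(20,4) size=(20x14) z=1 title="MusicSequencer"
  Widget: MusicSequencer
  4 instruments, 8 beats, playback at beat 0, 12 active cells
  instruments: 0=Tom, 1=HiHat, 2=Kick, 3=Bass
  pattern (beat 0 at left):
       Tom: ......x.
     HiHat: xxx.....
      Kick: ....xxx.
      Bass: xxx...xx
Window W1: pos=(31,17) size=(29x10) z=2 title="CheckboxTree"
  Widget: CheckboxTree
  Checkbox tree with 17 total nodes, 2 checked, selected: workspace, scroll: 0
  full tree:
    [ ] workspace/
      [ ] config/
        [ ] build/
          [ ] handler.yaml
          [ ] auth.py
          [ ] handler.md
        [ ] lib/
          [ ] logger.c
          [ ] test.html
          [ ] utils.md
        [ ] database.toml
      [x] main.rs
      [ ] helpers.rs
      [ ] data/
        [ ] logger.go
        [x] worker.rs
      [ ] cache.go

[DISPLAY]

                                         
                                         
          ┏━━━━━━━━━━━━━━━━━━┓           
          ┃ MusicSequencer   ┃           
          ┠──────────────────┨           
          ┃      ▼1234567    ┃           
          ┃   Tom······█·    ┃           
          ┃ HiHat███·····    ┃           
          ┃  Kick····███·    ┃           
          ┃  Bass███···██    ┃           
          ┃                  ┃           
          ┃                  ┃           
          ┃                  ┃           
          ┃                  ┃           
          ┃                  ┃           
          ┗━━━━━━━━━━┏━━━━━━━━━━━━━━━━━━━
                     ┃ CheckboxTree      
                     ┠───────────────────
                     ┃>[-] workspace/    
                     ┃   [ ] config/     
                     ┃     [ ] build/    
                     ┃       [ ] handler.
                     ┃       [ ] auth.py 
                     ┃       [ ] handler.


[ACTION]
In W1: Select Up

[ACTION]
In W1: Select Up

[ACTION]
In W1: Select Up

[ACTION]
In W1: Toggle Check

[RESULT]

                                         
                                         
          ┏━━━━━━━━━━━━━━━━━━┓           
          ┃ MusicSequencer   ┃           
          ┠──────────────────┨           
          ┃      ▼1234567    ┃           
          ┃   Tom······█·    ┃           
          ┃ HiHat███·····    ┃           
          ┃  Kick····███·    ┃           
          ┃  Bass███···██    ┃           
          ┃                  ┃           
          ┃                  ┃           
          ┃                  ┃           
          ┃                  ┃           
          ┃                  ┃           
          ┗━━━━━━━━━━┏━━━━━━━━━━━━━━━━━━━
                     ┃ CheckboxTree      
                     ┠───────────────────
                     ┃>[x] workspace/    
                     ┃   [x] config/     
                     ┃     [x] build/    
                     ┃       [x] handler.
                     ┃       [x] auth.py 
                     ┃       [x] handler.


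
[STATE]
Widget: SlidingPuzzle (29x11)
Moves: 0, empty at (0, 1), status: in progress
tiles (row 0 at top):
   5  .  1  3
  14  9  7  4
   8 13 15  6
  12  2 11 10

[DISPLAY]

┌────┬────┬────┬────┐        
│  5 │    │  1 │  3 │        
├────┼────┼────┼────┤        
│ 14 │  9 │  7 │  4 │        
├────┼────┼────┼────┤        
│  8 │ 13 │ 15 │  6 │        
├────┼────┼────┼────┤        
│ 12 │  2 │ 11 │ 10 │        
└────┴────┴────┴────┘        
Moves: 0                     
                             


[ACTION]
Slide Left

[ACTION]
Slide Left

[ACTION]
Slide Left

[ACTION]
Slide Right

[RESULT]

┌────┬────┬────┬────┐        
│  5 │  1 │    │  3 │        
├────┼────┼────┼────┤        
│ 14 │  9 │  7 │  4 │        
├────┼────┼────┼────┤        
│  8 │ 13 │ 15 │  6 │        
├────┼────┼────┼────┤        
│ 12 │  2 │ 11 │ 10 │        
└────┴────┴────┴────┘        
Moves: 3                     
                             


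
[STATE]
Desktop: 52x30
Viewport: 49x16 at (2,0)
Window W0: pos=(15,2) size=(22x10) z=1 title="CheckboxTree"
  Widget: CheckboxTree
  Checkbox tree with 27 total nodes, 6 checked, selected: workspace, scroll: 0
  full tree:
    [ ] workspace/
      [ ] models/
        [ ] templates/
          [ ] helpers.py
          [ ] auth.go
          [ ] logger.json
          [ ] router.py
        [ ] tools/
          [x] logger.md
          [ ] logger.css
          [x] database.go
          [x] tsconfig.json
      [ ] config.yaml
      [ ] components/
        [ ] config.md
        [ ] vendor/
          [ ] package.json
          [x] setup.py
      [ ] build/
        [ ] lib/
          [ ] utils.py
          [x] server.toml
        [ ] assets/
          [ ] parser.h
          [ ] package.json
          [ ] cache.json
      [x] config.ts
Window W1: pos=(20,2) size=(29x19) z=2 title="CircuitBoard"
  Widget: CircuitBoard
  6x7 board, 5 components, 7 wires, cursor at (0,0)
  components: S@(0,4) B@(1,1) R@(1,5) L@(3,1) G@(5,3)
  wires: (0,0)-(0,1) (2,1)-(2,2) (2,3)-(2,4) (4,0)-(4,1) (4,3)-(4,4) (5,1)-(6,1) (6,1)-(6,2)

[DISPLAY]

                                                 
                                                 
             ┏━━━━┏━━━━━━━━━━━━━━━━━━━━━━━━━━━┓  
             ┃ Che┃ CircuitBoard              ┃  
             ┠────┠───────────────────────────┨  
             ┃>[-]┃   0 1 2 3 4 5             ┃  
             ┃   [┃0  [.]─ ·           S      ┃  
             ┃    ┃                           ┃  
             ┃    ┃1       B               R  ┃  
             ┃    ┃                           ┃  
             ┃    ┃2       · ─ ·   · ─ ·      ┃  
             ┗━━━━┃                           ┃  
                  ┃3       L                  ┃  
                  ┃                           ┃  
                  ┃4   · ─ ·       · ─ ·      ┃  
                  ┃                           ┃  


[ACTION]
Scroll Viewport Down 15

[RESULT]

                  ┃4   · ─ ·       · ─ ·      ┃  
                  ┃                           ┃  
                  ┃5       ·       G          ┃  
                  ┃        │                  ┃  
                  ┃6       · ─ ·              ┃  
                  ┃Cursor: (0,0)              ┃  
                  ┗━━━━━━━━━━━━━━━━━━━━━━━━━━━┛  
                                                 
                                                 
                                                 
                                                 
                                                 
                                                 
                                                 
                                                 
                                                 


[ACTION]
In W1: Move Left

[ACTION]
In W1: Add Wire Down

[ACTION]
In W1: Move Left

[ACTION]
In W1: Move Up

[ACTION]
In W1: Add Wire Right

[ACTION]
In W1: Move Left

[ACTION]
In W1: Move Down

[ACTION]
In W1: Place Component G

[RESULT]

                  ┃4   · ─ ·       · ─ ·      ┃  
                  ┃                           ┃  
                  ┃5       ·       G          ┃  
                  ┃        │                  ┃  
                  ┃6       · ─ ·              ┃  
                  ┃Cursor: (1,0)              ┃  
                  ┗━━━━━━━━━━━━━━━━━━━━━━━━━━━┛  
                                                 
                                                 
                                                 
                                                 
                                                 
                                                 
                                                 
                                                 
                                                 


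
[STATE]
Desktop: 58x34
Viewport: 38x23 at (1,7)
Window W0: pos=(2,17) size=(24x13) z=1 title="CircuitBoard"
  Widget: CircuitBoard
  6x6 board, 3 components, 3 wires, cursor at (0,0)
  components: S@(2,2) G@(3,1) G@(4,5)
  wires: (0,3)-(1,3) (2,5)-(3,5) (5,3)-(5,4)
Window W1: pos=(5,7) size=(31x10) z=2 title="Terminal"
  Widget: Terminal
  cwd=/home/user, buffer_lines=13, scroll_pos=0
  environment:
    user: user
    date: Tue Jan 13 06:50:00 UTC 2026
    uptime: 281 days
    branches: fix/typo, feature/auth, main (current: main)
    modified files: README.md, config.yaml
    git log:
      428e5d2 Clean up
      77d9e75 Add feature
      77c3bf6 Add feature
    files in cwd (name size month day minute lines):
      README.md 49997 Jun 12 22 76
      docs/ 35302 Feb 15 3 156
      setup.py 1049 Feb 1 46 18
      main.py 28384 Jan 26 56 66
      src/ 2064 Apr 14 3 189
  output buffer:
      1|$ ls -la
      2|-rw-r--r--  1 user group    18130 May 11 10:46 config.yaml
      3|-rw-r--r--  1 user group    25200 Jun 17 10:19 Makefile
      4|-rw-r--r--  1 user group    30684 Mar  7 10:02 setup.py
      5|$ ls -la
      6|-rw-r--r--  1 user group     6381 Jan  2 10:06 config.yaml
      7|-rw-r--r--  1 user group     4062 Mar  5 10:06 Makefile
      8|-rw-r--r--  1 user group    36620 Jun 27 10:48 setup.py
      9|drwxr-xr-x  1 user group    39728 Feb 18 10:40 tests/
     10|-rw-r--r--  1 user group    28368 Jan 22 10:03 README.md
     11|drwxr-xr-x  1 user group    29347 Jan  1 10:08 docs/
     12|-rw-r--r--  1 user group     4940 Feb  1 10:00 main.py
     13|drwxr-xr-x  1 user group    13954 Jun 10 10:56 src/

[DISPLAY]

    ┏━━━━━━━━━━━━━━━━━━━━━━━━━━━━━┓   
    ┃ Terminal                    ┃   
    ┠─────────────────────────────┨   
    ┃$ ls -la                     ┃   
    ┃-rw-r--r--  1 user group    1┃   
    ┃-rw-r--r--  1 user group    2┃   
    ┃-rw-r--r--  1 user group    3┃   
    ┃$ ls -la                     ┃   
    ┃-rw-r--r--  1 user group     ┃   
    ┗━━━━━━━━━━━━━━━━━━━━━━━━━━━━━┛   
 ┏━━━━━━━━━━━━━━━━━━━━━━┓             
 ┃ CircuitBoard         ┃             
 ┠──────────────────────┨             
 ┃   0 1 2 3 4 5        ┃             
 ┃0  [.]          ·     ┃             
 ┃                │     ┃             
 ┃1               ·     ┃             
 ┃                      ┃             
 ┃2           S         ┃             
 ┃                      ┃             
 ┃3       G             ┃             
 ┃                      ┃             
 ┗━━━━━━━━━━━━━━━━━━━━━━┛             


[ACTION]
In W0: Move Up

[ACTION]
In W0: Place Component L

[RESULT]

    ┏━━━━━━━━━━━━━━━━━━━━━━━━━━━━━┓   
    ┃ Terminal                    ┃   
    ┠─────────────────────────────┨   
    ┃$ ls -la                     ┃   
    ┃-rw-r--r--  1 user group    1┃   
    ┃-rw-r--r--  1 user group    2┃   
    ┃-rw-r--r--  1 user group    3┃   
    ┃$ ls -la                     ┃   
    ┃-rw-r--r--  1 user group     ┃   
    ┗━━━━━━━━━━━━━━━━━━━━━━━━━━━━━┛   
 ┏━━━━━━━━━━━━━━━━━━━━━━┓             
 ┃ CircuitBoard         ┃             
 ┠──────────────────────┨             
 ┃   0 1 2 3 4 5        ┃             
 ┃0  [L]          ·     ┃             
 ┃                │     ┃             
 ┃1               ·     ┃             
 ┃                      ┃             
 ┃2           S         ┃             
 ┃                      ┃             
 ┃3       G             ┃             
 ┃                      ┃             
 ┗━━━━━━━━━━━━━━━━━━━━━━┛             


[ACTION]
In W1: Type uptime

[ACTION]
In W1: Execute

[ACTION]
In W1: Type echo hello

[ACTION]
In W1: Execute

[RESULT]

    ┏━━━━━━━━━━━━━━━━━━━━━━━━━━━━━┓   
    ┃ Terminal                    ┃   
    ┠─────────────────────────────┨   
    ┃drwxr-xr-x  1 user group    1┃   
    ┃$ uptime                     ┃   
    ┃ 10:00  up 281 days          ┃   
    ┃$ echo hello                 ┃   
    ┃hello                        ┃   
    ┃$ █                          ┃   
    ┗━━━━━━━━━━━━━━━━━━━━━━━━━━━━━┛   
 ┏━━━━━━━━━━━━━━━━━━━━━━┓             
 ┃ CircuitBoard         ┃             
 ┠──────────────────────┨             
 ┃   0 1 2 3 4 5        ┃             
 ┃0  [L]          ·     ┃             
 ┃                │     ┃             
 ┃1               ·     ┃             
 ┃                      ┃             
 ┃2           S         ┃             
 ┃                      ┃             
 ┃3       G             ┃             
 ┃                      ┃             
 ┗━━━━━━━━━━━━━━━━━━━━━━┛             
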